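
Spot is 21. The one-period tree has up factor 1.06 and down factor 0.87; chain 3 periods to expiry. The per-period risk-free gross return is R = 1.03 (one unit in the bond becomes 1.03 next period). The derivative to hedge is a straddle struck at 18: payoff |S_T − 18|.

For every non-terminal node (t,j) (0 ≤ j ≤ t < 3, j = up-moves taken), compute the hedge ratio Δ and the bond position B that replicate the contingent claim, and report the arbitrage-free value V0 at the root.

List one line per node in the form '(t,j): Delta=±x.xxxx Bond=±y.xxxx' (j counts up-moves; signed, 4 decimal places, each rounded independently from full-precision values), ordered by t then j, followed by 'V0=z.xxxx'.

(0,0): Delta=0.8198 Bond=-12.5247
(1,0): Delta=0.1909 Bond=-1.4111
(1,1): Delta=0.9165 Bond=-15.0547
(2,0): Delta=-1.0000 Bond=17.4757
(2,1): Delta=0.3742 Bond=-5.0027
(2,2): Delta=1.0000 Bond=-17.4757
V0=4.6902

No-arbitrage ⇒ martingale measure with p* = (R−d)/(u−d) = 0.8421.
Payoff layer (t=3): V(3,0)=4.1714, V(3,1)=1.1514, V(3,2)=2.5282, V(3,3)=7.0113
(2,0): S=15.8949. Δ = (V_up−V_dn)/(S_up−S_dn) = (1.1514−4.1714)/(16.8486−13.8286) = -1.0000. V = [p*·1.1514 + (1−p*)·4.1714]/1.03 = 1.5808. B = V − Δ·S = 17.4757.
(2,1): S=19.3662. Δ = (V_up−V_dn)/(S_up−S_dn) = (2.5282−1.1514)/(20.5282−16.8486) = 0.3742. V = [p*·2.5282 + (1−p*)·1.1514]/1.03 = 2.2435. B = V − Δ·S = -5.0027.
(2,2): S=23.5956. Δ = (V_up−V_dn)/(S_up−S_dn) = (7.0113−2.5282)/(25.0113−20.5282) = 1.0000. V = [p*·7.0113 + (1−p*)·2.5282]/1.03 = 6.1199. B = V − Δ·S = -17.4757.
(1,0): S=18.2700. Δ = (V_up−V_dn)/(S_up−S_dn) = (2.2435−1.5808)/(19.3662−15.8949) = 0.1909. V = [p*·2.2435 + (1−p*)·1.5808]/1.03 = 2.0766. B = V − Δ·S = -1.4111.
(1,1): S=22.2600. Δ = (V_up−V_dn)/(S_up−S_dn) = (6.1199−2.2435)/(23.5956−19.3662) = 0.9165. V = [p*·6.1199 + (1−p*)·2.2435]/1.03 = 5.3474. B = V − Δ·S = -15.0547.
(0,0): S=21.0000. Δ = (V_up−V_dn)/(S_up−S_dn) = (5.3474−2.0766)/(22.2600−18.2700) = 0.8198. V = [p*·5.3474 + (1−p*)·2.0766]/1.03 = 4.6902. B = V − Δ·S = -12.5247.
The time-0 hedge costs 4.6902, which is the no-arbitrage price.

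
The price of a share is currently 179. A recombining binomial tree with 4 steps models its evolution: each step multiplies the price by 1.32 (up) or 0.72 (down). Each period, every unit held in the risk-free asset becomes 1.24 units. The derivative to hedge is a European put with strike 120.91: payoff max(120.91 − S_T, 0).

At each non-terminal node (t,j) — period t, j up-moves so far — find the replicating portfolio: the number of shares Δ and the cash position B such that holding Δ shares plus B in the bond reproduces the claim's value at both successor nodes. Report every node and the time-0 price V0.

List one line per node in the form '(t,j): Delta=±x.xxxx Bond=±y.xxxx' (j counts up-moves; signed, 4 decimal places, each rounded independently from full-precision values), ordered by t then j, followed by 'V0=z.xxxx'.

(0,0): Delta=-0.0078 Bond=1.5285
(1,0): Delta=-0.0696 Bond=9.8526
(1,1): Delta=-0.0027 Bond=0.6712
(2,0): Delta=-0.4882 Bond=51.0572
(2,1): Delta=-0.0345 Bond=6.2419
(2,2): Delta=0.0000 Bond=0.0000
(3,0): Delta=-1.0000 Bond=97.5081
(3,1): Delta=-0.4452 Bond=58.0498
(3,2): Delta=0.0000 Bond=0.0000
(3,3): Delta=0.0000 Bond=0.0000
V0=0.1235

Risk-neutral probability p* = (R−d)/(u−d) = (1.24−0.72)/(1.32−0.72) = 0.8667.
At expiry t=4: V(4,0)=72.8058, V(4,1)=32.7190, V(4,2)=0.0000, V(4,3)=0.0000, V(4,4)=0.0000
(3,0): S=66.8114. Δ = (V_up−V_dn)/(S_up−S_dn) = (32.7190−72.8058)/(88.1910−48.1042) = -1.0000. V = [p*·32.7190 + (1−p*)·72.8058]/1.24 = 30.6967. B = V − Δ·S = 97.5081.
(3,1): S=122.4876. Δ = (V_up−V_dn)/(S_up−S_dn) = (0.0000−32.7190)/(161.6836−88.1910) = -0.4452. V = [p*·0.0000 + (1−p*)·32.7190]/1.24 = 3.5182. B = V − Δ·S = 58.0498.
(3,2): S=224.5605. Δ = (V_up−V_dn)/(S_up−S_dn) = (0.0000−0.0000)/(296.4199−161.6836) = 0.0000. V = [p*·0.0000 + (1−p*)·0.0000]/1.24 = 0.0000. B = V − Δ·S = 0.0000.
(3,3): S=411.6943. Δ = (V_up−V_dn)/(S_up−S_dn) = (0.0000−0.0000)/(543.4364−296.4199) = 0.0000. V = [p*·0.0000 + (1−p*)·0.0000]/1.24 = 0.0000. B = V − Δ·S = 0.0000.
(2,0): S=92.7936. Δ = (V_up−V_dn)/(S_up−S_dn) = (3.5182−30.6967)/(122.4876−66.8114) = -0.4882. V = [p*·3.5182 + (1−p*)·30.6967]/1.24 = 5.7597. B = V − Δ·S = 51.0572.
(2,1): S=170.1216. Δ = (V_up−V_dn)/(S_up−S_dn) = (0.0000−3.5182)/(224.5605−122.4876) = -0.0345. V = [p*·0.0000 + (1−p*)·3.5182]/1.24 = 0.3783. B = V − Δ·S = 6.2419.
(2,2): S=311.8896. Δ = (V_up−V_dn)/(S_up−S_dn) = (0.0000−0.0000)/(411.6943−224.5605) = 0.0000. V = [p*·0.0000 + (1−p*)·0.0000]/1.24 = 0.0000. B = V − Δ·S = 0.0000.
(1,0): S=128.8800. Δ = (V_up−V_dn)/(S_up−S_dn) = (0.3783−5.7597)/(170.1216−92.7936) = -0.0696. V = [p*·0.3783 + (1−p*)·5.7597]/1.24 = 0.8837. B = V − Δ·S = 9.8526.
(1,1): S=236.2800. Δ = (V_up−V_dn)/(S_up−S_dn) = (0.0000−0.3783)/(311.8896−170.1216) = -0.0027. V = [p*·0.0000 + (1−p*)·0.3783]/1.24 = 0.0407. B = V − Δ·S = 0.6712.
(0,0): S=179.0000. Δ = (V_up−V_dn)/(S_up−S_dn) = (0.0407−0.8837)/(236.2800−128.8800) = -0.0078. V = [p*·0.0407 + (1−p*)·0.8837]/1.24 = 0.1235. B = V − Δ·S = 1.5285.
Check: Δ(0,0)·S0 + B(0,0) = 0.1235 = V0.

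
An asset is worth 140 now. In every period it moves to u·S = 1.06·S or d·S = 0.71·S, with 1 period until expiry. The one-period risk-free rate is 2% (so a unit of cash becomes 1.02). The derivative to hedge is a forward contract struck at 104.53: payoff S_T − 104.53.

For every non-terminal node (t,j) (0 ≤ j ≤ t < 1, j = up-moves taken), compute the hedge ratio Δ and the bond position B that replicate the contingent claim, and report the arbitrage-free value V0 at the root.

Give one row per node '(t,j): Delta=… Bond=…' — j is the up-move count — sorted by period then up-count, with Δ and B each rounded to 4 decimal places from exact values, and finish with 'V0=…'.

(0,0): Delta=1.0000 Bond=-102.4804
V0=37.5196

Under the risk-neutral measure, an up-move has probability p* = (R−d)/(u−d) = 0.8857 and values discount at R = 1.02.
Payoff layer (t=1): V(1,0)=-5.1300, V(1,1)=43.8700
(0,0): S=140.0000. Δ = (V_up−V_dn)/(S_up−S_dn) = (43.8700−-5.1300)/(148.4000−99.4000) = 1.0000. V = [p*·43.8700 + (1−p*)·-5.1300]/1.02 = 37.5196. B = V − Δ·S = -102.4804.
Root portfolio cost Δ·140+B reproduces V0=37.5196.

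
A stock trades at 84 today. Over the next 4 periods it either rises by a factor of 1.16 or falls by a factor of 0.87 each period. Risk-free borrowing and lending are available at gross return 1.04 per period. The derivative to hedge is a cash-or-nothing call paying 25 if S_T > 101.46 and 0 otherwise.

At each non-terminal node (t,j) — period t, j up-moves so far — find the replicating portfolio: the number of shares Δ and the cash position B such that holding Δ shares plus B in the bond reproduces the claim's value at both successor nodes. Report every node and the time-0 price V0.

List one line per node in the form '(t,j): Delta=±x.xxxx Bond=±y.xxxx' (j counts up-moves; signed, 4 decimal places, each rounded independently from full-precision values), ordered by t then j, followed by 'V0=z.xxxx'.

(0,0): Delta=0.3892 Bond=-23.0437
(1,0): Delta=0.3748 Bond=-22.9120
(1,1): Delta=0.3968 Bond=-24.7090
(2,0): Delta=0.0000 Bond=0.0000
(2,1): Delta=0.5732 Bond=-40.6486
(2,2): Delta=0.3035 Bond=-15.1436
(3,0): Delta=0.0000 Bond=0.0000
(3,1): Delta=0.0000 Bond=0.0000
(3,2): Delta=0.8767 Bond=-72.1154
(3,3): Delta=0.0000 Bond=24.0385
V0=9.6488

No-arbitrage ⇒ martingale measure with p* = (R−d)/(u−d) = 0.5862.
At expiry t=4: V(4,0)=0.0000, V(4,1)=0.0000, V(4,2)=0.0000, V(4,3)=25.0000, V(4,4)=25.0000
Node (3,0) S=55.3143: V=(p*·0.0000+(1−p*)·0.0000)/1.04=0.0000; Δ=(0.0000−0.0000)/(64.1645−48.1234)=0.0000; B=V−Δ·S=0.0000
Node (3,1) S=73.7523: V=(p*·0.0000+(1−p*)·0.0000)/1.04=0.0000; Δ=(0.0000−0.0000)/(85.5527−64.1645)=0.0000; B=V−Δ·S=0.0000
Node (3,2) S=98.3364: V=(p*·25.0000+(1−p*)·0.0000)/1.04=14.0915; Δ=(25.0000−0.0000)/(114.0703−85.5527)=0.8767; B=V−Δ·S=-72.1154
Node (3,3) S=131.1153: V=(p*·25.0000+(1−p*)·25.0000)/1.04=24.0385; Δ=(25.0000−25.0000)/(152.0937−114.0703)=0.0000; B=V−Δ·S=24.0385
Node (2,0) S=63.5796: V=(p*·0.0000+(1−p*)·0.0000)/1.04=0.0000; Δ=(0.0000−0.0000)/(73.7523−55.3143)=0.0000; B=V−Δ·S=0.0000
Node (2,1) S=84.7728: V=(p*·14.0915+(1−p*)·0.0000)/1.04=7.9428; Δ=(14.0915−0.0000)/(98.3364−73.7523)=0.5732; B=V−Δ·S=-40.6486
Node (2,2) S=113.0304: V=(p*·24.0385+(1−p*)·14.0915)/1.04=19.1562; Δ=(24.0385−14.0915)/(131.1153−98.3364)=0.3035; B=V−Δ·S=-15.1436
Node (1,0) S=73.0800: V=(p*·7.9428+(1−p*)·0.0000)/1.04=4.4771; Δ=(7.9428−0.0000)/(84.7728−63.5796)=0.3748; B=V−Δ·S=-22.9120
Node (1,1) S=97.4400: V=(p*·19.1562+(1−p*)·7.9428)/1.04=13.9579; Δ=(19.1562−7.9428)/(113.0304−84.7728)=0.3968; B=V−Δ·S=-24.7090
Node (0,0) S=84.0000: V=(p*·13.9579+(1−p*)·4.4771)/1.04=9.6488; Δ=(13.9579−4.4771)/(97.4400−73.0800)=0.3892; B=V−Δ·S=-23.0437
The time-0 hedge costs 9.6488, which is the no-arbitrage price.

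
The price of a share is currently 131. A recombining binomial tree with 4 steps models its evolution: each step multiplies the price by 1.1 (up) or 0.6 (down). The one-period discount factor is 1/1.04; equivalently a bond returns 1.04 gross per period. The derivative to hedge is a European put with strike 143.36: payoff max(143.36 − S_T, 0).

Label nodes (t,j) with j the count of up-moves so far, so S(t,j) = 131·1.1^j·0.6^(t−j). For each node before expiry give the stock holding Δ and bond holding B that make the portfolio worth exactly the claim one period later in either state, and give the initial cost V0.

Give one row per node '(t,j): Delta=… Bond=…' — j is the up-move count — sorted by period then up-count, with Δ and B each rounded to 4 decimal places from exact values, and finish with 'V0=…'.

No-arbitrage ⇒ martingale measure with p* = (R−d)/(u−d) = 0.8800.
Payoff layer (t=4): V(4,0)=126.3824, V(4,1)=112.2344, V(4,2)=86.2964, V(4,3)=38.7434, V(4,4)=0.0000
Node (3,0) S=28.2960: V=(p*·112.2344+(1−p*)·126.3824)/1.04=109.5502; Δ=(112.2344−126.3824)/(31.1256−16.9776)=-1.0000; B=V−Δ·S=137.8462
Node (3,1) S=51.8760: V=(p*·86.2964+(1−p*)·112.2344)/1.04=85.9702; Δ=(86.2964−112.2344)/(57.0636−31.1256)=-1.0000; B=V−Δ·S=137.8462
Node (3,2) S=95.1060: V=(p*·38.7434+(1−p*)·86.2964)/1.04=42.7402; Δ=(38.7434−86.2964)/(104.6166−57.0636)=-1.0000; B=V−Δ·S=137.8462
Node (3,3) S=174.3610: V=(p*·0.0000+(1−p*)·38.7434)/1.04=4.4704; Δ=(0.0000−38.7434)/(191.7971−104.6166)=-0.4444; B=V−Δ·S=81.9572
Node (2,0) S=47.1600: V=(p*·85.9702+(1−p*)·109.5502)/1.04=85.3844; Δ=(85.9702−109.5502)/(51.8760−28.2960)=-1.0000; B=V−Δ·S=132.5444
Node (2,1) S=86.4600: V=(p*·42.7402+(1−p*)·85.9702)/1.04=46.0844; Δ=(42.7402−85.9702)/(95.1060−51.8760)=-1.0000; B=V−Δ·S=132.5444
Node (2,2) S=158.5100: V=(p*·4.4704+(1−p*)·42.7402)/1.04=8.7142; Δ=(4.4704−42.7402)/(174.3610−95.1060)=-0.4829; B=V−Δ·S=85.2537
Node (1,0) S=78.6000: V=(p*·46.0844+(1−p*)·85.3844)/1.04=48.8465; Δ=(46.0844−85.3844)/(86.4600−47.1600)=-1.0000; B=V−Δ·S=127.4465
Node (1,1) S=144.1000: V=(p*·8.7142+(1−p*)·46.0844)/1.04=12.6910; Δ=(8.7142−46.0844)/(158.5100−86.4600)=-0.5187; B=V−Δ·S=87.4313
Node (0,0) S=131.0000: V=(p*·12.6910+(1−p*)·48.8465)/1.04=16.3747; Δ=(12.6910−48.8465)/(144.1000−78.6000)=-0.5520; B=V−Δ·S=88.6857
Each (Δ,B) replicates both successor values, so the strategy is self-financing and V0 is arbitrage-free.

(0,0): Delta=-0.5520 Bond=88.6857
(1,0): Delta=-1.0000 Bond=127.4465
(1,1): Delta=-0.5187 Bond=87.4313
(2,0): Delta=-1.0000 Bond=132.5444
(2,1): Delta=-1.0000 Bond=132.5444
(2,2): Delta=-0.4829 Bond=85.2537
(3,0): Delta=-1.0000 Bond=137.8462
(3,1): Delta=-1.0000 Bond=137.8462
(3,2): Delta=-1.0000 Bond=137.8462
(3,3): Delta=-0.4444 Bond=81.9572
V0=16.3747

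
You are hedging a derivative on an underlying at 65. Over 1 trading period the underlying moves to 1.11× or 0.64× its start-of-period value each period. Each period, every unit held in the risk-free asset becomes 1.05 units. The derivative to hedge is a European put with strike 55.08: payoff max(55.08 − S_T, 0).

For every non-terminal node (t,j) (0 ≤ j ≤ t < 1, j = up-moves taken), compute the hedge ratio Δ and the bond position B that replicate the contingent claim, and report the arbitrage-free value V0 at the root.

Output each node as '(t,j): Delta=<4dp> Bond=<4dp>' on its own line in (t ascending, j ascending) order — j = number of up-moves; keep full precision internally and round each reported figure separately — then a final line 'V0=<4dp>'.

(0,0): Delta=-0.4412 Bond=30.3198
V0=1.6389

Under the risk-neutral measure, an up-move has probability p* = (R−d)/(u−d) = 0.8723 and values discount at R = 1.05.
At expiry t=1: V(1,0)=13.4800, V(1,1)=0.0000
  t=0,j=0: stock 65.0000 → up 72.1500 (V=0.0000), down 41.6000 (V=13.4800). Price 1.6389; hedge Δ=-0.4412, bond B=30.3198.
Check: Δ(0,0)·S0 + B(0,0) = 1.6389 = V0.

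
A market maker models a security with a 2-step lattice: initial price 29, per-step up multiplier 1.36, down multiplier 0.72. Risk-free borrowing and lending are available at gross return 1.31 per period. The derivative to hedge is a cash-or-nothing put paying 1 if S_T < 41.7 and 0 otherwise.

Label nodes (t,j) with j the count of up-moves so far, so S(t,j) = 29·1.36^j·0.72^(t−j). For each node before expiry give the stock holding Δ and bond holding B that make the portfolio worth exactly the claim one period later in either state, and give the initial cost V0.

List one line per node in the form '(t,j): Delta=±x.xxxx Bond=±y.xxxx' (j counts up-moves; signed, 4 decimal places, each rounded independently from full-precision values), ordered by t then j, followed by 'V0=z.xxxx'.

No-arbitrage ⇒ martingale measure with p* = (R−d)/(u−d) = 0.9219.
Payoff layer (t=2): V(2,0)=1.0000, V(2,1)=1.0000, V(2,2)=0.0000
  t=1,j=0: stock 20.8800 → up 28.3968 (V=1.0000), down 15.0336 (V=1.0000). Price 0.7634; hedge Δ=0.0000, bond B=0.7634.
  t=1,j=1: stock 39.4400 → up 53.6384 (V=0.0000), down 28.3968 (V=1.0000). Price 0.0596; hedge Δ=-0.0396, bond B=1.6221.
  t=0,j=0: stock 29.0000 → up 39.4400 (V=0.0596), down 20.8800 (V=0.7634). Price 0.0875; hedge Δ=-0.0379, bond B=1.1871.
The time-0 hedge costs 0.0875, which is the no-arbitrage price.

(0,0): Delta=-0.0379 Bond=1.1871
(1,0): Delta=0.0000 Bond=0.7634
(1,1): Delta=-0.0396 Bond=1.6221
V0=0.0875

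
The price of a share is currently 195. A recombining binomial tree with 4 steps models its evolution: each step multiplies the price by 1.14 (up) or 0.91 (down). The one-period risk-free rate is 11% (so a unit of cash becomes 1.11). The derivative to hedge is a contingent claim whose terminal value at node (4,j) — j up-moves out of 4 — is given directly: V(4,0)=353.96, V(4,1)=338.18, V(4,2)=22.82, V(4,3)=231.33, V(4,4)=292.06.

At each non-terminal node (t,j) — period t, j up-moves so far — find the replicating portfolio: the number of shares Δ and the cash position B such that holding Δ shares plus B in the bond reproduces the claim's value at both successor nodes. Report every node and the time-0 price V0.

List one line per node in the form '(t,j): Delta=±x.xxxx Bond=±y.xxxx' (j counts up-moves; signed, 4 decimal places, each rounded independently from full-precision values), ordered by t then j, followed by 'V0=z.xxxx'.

Risk-neutral probability p* = (R−d)/(u−d) = (1.11−0.91)/(1.14−0.91) = 0.8696.
Terminal payoffs: V(4,0)=353.9600, V(4,1)=338.1800, V(4,2)=22.8200, V(4,3)=231.3300, V(4,4)=292.0600
(3,0): S=146.9463. Δ = (V_up−V_dn)/(S_up−S_dn) = (338.1800−353.9600)/(167.5188−133.7212) = -0.4669. V = [p*·338.1800 + (1−p*)·353.9600]/1.11 = 306.5210. B = V − Δ·S = 375.1297.
(3,1): S=184.0866. Δ = (V_up−V_dn)/(S_up−S_dn) = (22.8200−338.1800)/(209.8588−167.5188) = -7.4483. V = [p*·22.8200 + (1−p*)·338.1800]/1.11 = 57.6161. B = V − Δ·S = 1428.7466.
(3,2): S=230.6140. Δ = (V_up−V_dn)/(S_up−S_dn) = (231.3300−22.8200)/(262.9000−209.8588) = 3.9311. V = [p*·231.3300 + (1−p*)·22.8200]/1.11 = 183.9036. B = V − Δ·S = -722.6616.
(3,3): S=288.9011. Δ = (V_up−V_dn)/(S_up−S_dn) = (292.0600−231.3300)/(329.3472−262.9000) = 0.9140. V = [p*·292.0600 + (1−p*)·231.3300]/1.11 = 255.9808. B = V − Δ·S = -8.0627.
(2,0): S=161.4795. Δ = (V_up−V_dn)/(S_up−S_dn) = (57.6161−306.5210)/(184.0866−146.9463) = -6.7017. V = [p*·57.6161 + (1−p*)·306.5210]/1.11 = 81.1549. B = V − Δ·S = 1163.3498.
(2,1): S=202.2930. Δ = (V_up−V_dn)/(S_up−S_dn) = (183.9036−57.6161)/(230.6140−184.0866) = 2.7143. V = [p*·183.9036 + (1−p*)·57.6161]/1.11 = 150.8391. B = V − Δ·S = -398.2370.
(2,2): S=253.4220. Δ = (V_up−V_dn)/(S_up−S_dn) = (255.9808−183.9036)/(288.9011−230.6140) = 1.2366. V = [p*·255.9808 + (1−p*)·183.9036]/1.11 = 222.1436. B = V − Δ·S = -91.2353.
(1,0): S=177.4500. Δ = (V_up−V_dn)/(S_up−S_dn) = (150.8391−81.1549)/(202.2930−161.4795) = 1.7074. V = [p*·150.8391 + (1−p*)·81.1549]/1.11 = 127.7025. B = V − Δ·S = -175.2719.
(1,1): S=222.3000. Δ = (V_up−V_dn)/(S_up−S_dn) = (222.1436−150.8391)/(253.4220−202.2930) = 1.3946. V = [p*·222.1436 + (1−p*)·150.8391]/1.11 = 191.7505. B = V − Δ·S = -118.2694.
(0,0): S=195.0000. Δ = (V_up−V_dn)/(S_up−S_dn) = (191.7505−127.7025)/(222.3000−177.4500) = 1.4280. V = [p*·191.7505 + (1−p*)·127.7025]/1.11 = 165.2220. B = V − Δ·S = -113.2473.
Self-financing check: at every node Δ·S+B equals the discounted successor values.

(0,0): Delta=1.4280 Bond=-113.2473
(1,0): Delta=1.7074 Bond=-175.2719
(1,1): Delta=1.3946 Bond=-118.2694
(2,0): Delta=-6.7017 Bond=1163.3498
(2,1): Delta=2.7143 Bond=-398.2370
(2,2): Delta=1.2366 Bond=-91.2353
(3,0): Delta=-0.4669 Bond=375.1297
(3,1): Delta=-7.4483 Bond=1428.7466
(3,2): Delta=3.9311 Bond=-722.6616
(3,3): Delta=0.9140 Bond=-8.0627
V0=165.2220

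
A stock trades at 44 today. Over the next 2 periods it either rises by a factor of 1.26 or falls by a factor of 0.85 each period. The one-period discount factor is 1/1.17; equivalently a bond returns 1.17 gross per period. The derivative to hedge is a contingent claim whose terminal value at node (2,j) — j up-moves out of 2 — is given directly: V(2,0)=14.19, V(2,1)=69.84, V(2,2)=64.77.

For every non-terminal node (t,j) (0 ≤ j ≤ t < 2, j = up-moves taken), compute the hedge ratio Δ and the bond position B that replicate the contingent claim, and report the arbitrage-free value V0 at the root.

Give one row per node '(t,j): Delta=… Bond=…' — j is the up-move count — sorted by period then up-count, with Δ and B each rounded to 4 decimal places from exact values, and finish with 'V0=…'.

(0,0): Delta=0.3913 Bond=29.5875
(1,0): Delta=3.6292 Bond=-86.4803
(1,1): Delta=-0.2230 Bond=68.6760
V0=46.8040

Under the risk-neutral measure, an up-move has probability p* = (R−d)/(u−d) = 0.7805 and values discount at R = 1.17.
Payoff layer (t=2): V(2,0)=14.1900, V(2,1)=69.8400, V(2,2)=64.7700
  t=1,j=0: stock 37.4000 → up 47.1240 (V=69.8400), down 31.7900 (V=14.1900). Price 49.2514; hedge Δ=3.6292, bond B=-86.4803.
  t=1,j=1: stock 55.4400 → up 69.8544 (V=64.7700), down 47.1240 (V=69.8400). Price 56.3102; hedge Δ=-0.2230, bond B=68.6760.
  t=0,j=0: stock 44.0000 → up 55.4400 (V=56.3102), down 37.4000 (V=49.2514). Price 46.8040; hedge Δ=0.3913, bond B=29.5875.
Each (Δ,B) replicates both successor values, so the strategy is self-financing and V0 is arbitrage-free.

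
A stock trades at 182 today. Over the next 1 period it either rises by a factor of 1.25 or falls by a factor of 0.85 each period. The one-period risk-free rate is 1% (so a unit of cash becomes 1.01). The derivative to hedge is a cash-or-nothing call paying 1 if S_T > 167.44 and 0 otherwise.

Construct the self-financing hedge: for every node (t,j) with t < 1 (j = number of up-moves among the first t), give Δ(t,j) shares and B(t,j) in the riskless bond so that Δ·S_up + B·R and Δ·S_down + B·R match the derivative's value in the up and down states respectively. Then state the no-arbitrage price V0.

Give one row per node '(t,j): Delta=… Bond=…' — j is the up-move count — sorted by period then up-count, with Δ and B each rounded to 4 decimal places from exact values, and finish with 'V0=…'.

(0,0): Delta=0.0137 Bond=-2.1040
V0=0.3960

Under the risk-neutral measure, an up-move has probability p* = (R−d)/(u−d) = 0.4000 and values discount at R = 1.01.
Payoff layer (t=1): V(1,0)=0.0000, V(1,1)=1.0000
Node (0,0) S=182.0000: V=(p*·1.0000+(1−p*)·0.0000)/1.01=0.3960; Δ=(1.0000−0.0000)/(227.5000−154.7000)=0.0137; B=V−Δ·S=-2.1040
Each (Δ,B) replicates both successor values, so the strategy is self-financing and V0 is arbitrage-free.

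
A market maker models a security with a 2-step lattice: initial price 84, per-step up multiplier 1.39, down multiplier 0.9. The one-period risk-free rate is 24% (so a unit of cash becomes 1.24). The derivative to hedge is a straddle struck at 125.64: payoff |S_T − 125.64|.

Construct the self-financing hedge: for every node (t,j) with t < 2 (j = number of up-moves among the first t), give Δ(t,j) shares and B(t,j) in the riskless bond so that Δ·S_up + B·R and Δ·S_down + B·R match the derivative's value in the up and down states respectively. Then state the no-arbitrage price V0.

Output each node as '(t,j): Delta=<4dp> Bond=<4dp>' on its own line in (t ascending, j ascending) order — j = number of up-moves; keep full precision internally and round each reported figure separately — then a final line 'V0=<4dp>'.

Since d<R<u, set p* = (R−d)/(u−d) = 0.6939; price each node as the discounted p*-expectation of its children.
Payoff layer (t=2): V(2,0)=57.6000, V(2,1)=20.5560, V(2,2)=36.6564
Node (1,0) S=75.6000: V=(p*·20.5560+(1−p*)·57.6000)/1.24=25.7226; Δ=(20.5560−57.6000)/(105.0840−68.0400)=-1.0000; B=V−Δ·S=101.3226
Node (1,1) S=116.7600: V=(p*·36.6564+(1−p*)·20.5560)/1.24=25.5869; Δ=(36.6564−20.5560)/(162.2964−105.0840)=0.2814; B=V−Δ·S=-7.2711
Node (0,0) S=84.0000: V=(p*·25.5869+(1−p*)·25.7226)/1.24=20.6681; Δ=(25.5869−25.7226)/(116.7600−75.6000)=-0.0033; B=V−Δ·S=20.9451
Each (Δ,B) replicates both successor values, so the strategy is self-financing and V0 is arbitrage-free.

(0,0): Delta=-0.0033 Bond=20.9451
(1,0): Delta=-1.0000 Bond=101.3226
(1,1): Delta=0.2814 Bond=-7.2711
V0=20.6681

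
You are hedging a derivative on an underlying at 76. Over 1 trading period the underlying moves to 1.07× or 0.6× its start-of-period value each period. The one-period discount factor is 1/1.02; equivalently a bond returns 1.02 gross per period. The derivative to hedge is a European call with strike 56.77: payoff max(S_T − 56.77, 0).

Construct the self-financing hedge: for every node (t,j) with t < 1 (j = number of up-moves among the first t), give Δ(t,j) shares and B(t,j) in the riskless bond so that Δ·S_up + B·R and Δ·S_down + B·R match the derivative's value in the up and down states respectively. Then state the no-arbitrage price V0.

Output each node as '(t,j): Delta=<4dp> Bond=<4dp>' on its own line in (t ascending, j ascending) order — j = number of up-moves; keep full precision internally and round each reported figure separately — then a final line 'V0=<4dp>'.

(0,0): Delta=0.6873 Bond=-30.7259
V0=21.5081

Since d<R<u, set p* = (R−d)/(u−d) = 0.8936; price each node as the discounted p*-expectation of its children.
Terminal payoffs: V(1,0)=0.0000, V(1,1)=24.5500
  t=0,j=0: stock 76.0000 → up 81.3200 (V=24.5500), down 45.6000 (V=0.0000). Price 21.5081; hedge Δ=0.6873, bond B=-30.7259.
The time-0 hedge costs 21.5081, which is the no-arbitrage price.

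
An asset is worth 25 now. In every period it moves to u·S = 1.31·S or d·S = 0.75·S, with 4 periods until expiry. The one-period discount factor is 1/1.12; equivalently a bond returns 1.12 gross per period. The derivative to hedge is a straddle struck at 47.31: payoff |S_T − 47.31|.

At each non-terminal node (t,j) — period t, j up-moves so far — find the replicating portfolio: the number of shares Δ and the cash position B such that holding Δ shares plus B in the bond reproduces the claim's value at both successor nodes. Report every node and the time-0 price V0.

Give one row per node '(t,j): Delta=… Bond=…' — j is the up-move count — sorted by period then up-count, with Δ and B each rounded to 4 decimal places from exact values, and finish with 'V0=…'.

(0,0): Delta=-0.2282 Bond=17.1460
(1,0): Delta=-1.0000 Bond=33.6743
(1,1): Delta=-0.0013 Bond=11.7725
(2,0): Delta=-1.0000 Bond=37.7152
(2,1): Delta=-1.0000 Bond=37.7152
(2,2): Delta=0.2923 Bond=0.5887
(3,0): Delta=-1.0000 Bond=42.2411
(3,1): Delta=-1.0000 Bond=42.2411
(3,2): Delta=-1.0000 Bond=42.2411
(3,3): Delta=0.6722 Bond=-20.6934
V0=11.4404

Risk-neutral probability p* = (R−d)/(u−d) = (1.12−0.75)/(1.31−0.75) = 0.6607.
At expiry t=4: V(4,0)=39.3998, V(4,1)=33.4936, V(4,2)=23.1773, V(4,3)=5.1583, V(4,4)=26.3150
  t=3,j=0: stock 10.5469 → up 13.8164 (V=33.4936), down 7.9102 (V=39.3998). Price 31.6942; hedge Δ=-1.0000, bond B=42.2411.
  t=3,j=1: stock 18.4219 → up 24.1327 (V=23.1773), down 13.8164 (V=33.4936). Price 23.8192; hedge Δ=-1.0000, bond B=42.2411.
  t=3,j=2: stock 32.1769 → up 42.1517 (V=5.1583), down 24.1327 (V=23.1773). Price 10.0642; hedge Δ=-1.0000, bond B=42.2411.
  t=3,j=3: stock 56.2023 → up 73.6250 (V=26.3150), down 42.1517 (V=5.1583). Price 17.0864; hedge Δ=0.6722, bond B=-20.6934.
  t=2,j=0: stock 14.0625 → up 18.4219 (V=23.8192), down 10.5469 (V=31.6942). Price 23.6527; hedge Δ=-1.0000, bond B=37.7152.
  t=2,j=1: stock 24.5625 → up 32.1769 (V=10.0642), down 18.4219 (V=23.8192). Price 13.1527; hedge Δ=-1.0000, bond B=37.7152.
  t=2,j=2: stock 42.9025 → up 56.2023 (V=17.0864), down 32.1769 (V=10.0642). Price 13.1285; hedge Δ=0.2923, bond B=0.5887.
  t=1,j=0: stock 18.7500 → up 24.5625 (V=13.1527), down 14.0625 (V=23.6527). Price 14.9243; hedge Δ=-1.0000, bond B=33.6743.
  t=1,j=1: stock 32.7500 → up 42.9025 (V=13.1285), down 24.5625 (V=13.1527). Price 11.7292; hedge Δ=-0.0013, bond B=11.7725.
  t=0,j=0: stock 25.0000 → up 32.7500 (V=11.7292), down 18.7500 (V=14.9243). Price 11.4404; hedge Δ=-0.2282, bond B=17.1460.
The time-0 hedge costs 11.4404, which is the no-arbitrage price.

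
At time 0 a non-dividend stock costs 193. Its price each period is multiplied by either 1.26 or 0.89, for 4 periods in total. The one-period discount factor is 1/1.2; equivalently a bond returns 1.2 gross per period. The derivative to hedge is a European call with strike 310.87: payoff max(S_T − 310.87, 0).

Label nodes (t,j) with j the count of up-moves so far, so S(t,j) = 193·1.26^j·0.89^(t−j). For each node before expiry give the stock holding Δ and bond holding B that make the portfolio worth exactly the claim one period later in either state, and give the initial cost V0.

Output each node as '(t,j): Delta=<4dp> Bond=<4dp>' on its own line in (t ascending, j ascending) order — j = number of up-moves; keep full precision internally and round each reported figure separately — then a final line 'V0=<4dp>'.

(0,0): Delta=0.7714 Bond=-101.1403
(1,0): Delta=0.2511 Bond=-31.9868
(1,1): Delta=0.8426 Bond=-138.6679
(2,0): Delta=0.0000 Bond=0.0000
(2,1): Delta=0.2854 Bond=-45.8134
(2,2): Delta=0.9187 Bond=-189.7412
(3,0): Delta=0.0000 Bond=0.0000
(3,1): Delta=0.0000 Bond=0.0000
(3,2): Delta=0.3244 Bond=-65.6166
(3,3): Delta=1.0000 Bond=-259.0583
V0=47.7471

Under the risk-neutral measure, an up-move has probability p* = (R−d)/(u−d) = 0.8378 and values discount at R = 1.2.
At expiry t=4: V(4,0)=0.0000, V(4,1)=0.0000, V(4,2)=0.0000, V(4,3)=32.7346, V(4,4)=175.5814
(3,0): S=136.0590. Δ = (V_up−V_dn)/(S_up−S_dn) = (0.0000−0.0000)/(171.4344−121.0925) = 0.0000. V = [p*·0.0000 + (1−p*)·0.0000]/1.2 = 0.0000. B = V − Δ·S = 0.0000.
(3,1): S=192.6229. Δ = (V_up−V_dn)/(S_up−S_dn) = (0.0000−0.0000)/(242.7048−171.4344) = 0.0000. V = [p*·0.0000 + (1−p*)·0.0000]/1.2 = 0.0000. B = V − Δ·S = 0.0000.
(3,2): S=272.7021. Δ = (V_up−V_dn)/(S_up−S_dn) = (32.7346−0.0000)/(343.6046−242.7048) = 0.3244. V = [p*·32.7346 + (1−p*)·0.0000]/1.2 = 22.8552. B = V − Δ·S = -65.6166.
(3,3): S=386.0726. Δ = (V_up−V_dn)/(S_up−S_dn) = (175.5814−32.7346)/(486.4514−343.6046) = 1.0000. V = [p*·175.5814 + (1−p*)·32.7346]/1.2 = 127.0142. B = V − Δ·S = -259.0583.
(2,0): S=152.8753. Δ = (V_up−V_dn)/(S_up−S_dn) = (0.0000−0.0000)/(192.6229−136.0590) = 0.0000. V = [p*·0.0000 + (1−p*)·0.0000]/1.2 = 0.0000. B = V − Δ·S = 0.0000.
(2,1): S=216.4302. Δ = (V_up−V_dn)/(S_up−S_dn) = (22.8552−0.0000)/(272.7021−192.6229) = 0.2854. V = [p*·22.8552 + (1−p*)·0.0000]/1.2 = 15.9575. B = V − Δ·S = -45.8134.
(2,2): S=306.4068. Δ = (V_up−V_dn)/(S_up−S_dn) = (127.0142−22.8552)/(386.0726−272.7021) = 0.9187. V = [p*·127.0142 + (1−p*)·22.8552]/1.2 = 91.7697. B = V − Δ·S = -189.7412.
(1,0): S=171.7700. Δ = (V_up−V_dn)/(S_up−S_dn) = (15.9575−0.0000)/(216.4302−152.8753) = 0.2511. V = [p*·15.9575 + (1−p*)·0.0000]/1.2 = 11.1415. B = V − Δ·S = -31.9868.
(1,1): S=243.1800. Δ = (V_up−V_dn)/(S_up−S_dn) = (91.7697−15.9575)/(306.4068−216.4302) = 0.8426. V = [p*·91.7697 + (1−p*)·15.9575]/1.2 = 66.2298. B = V − Δ·S = -138.6679.
(0,0): S=193.0000. Δ = (V_up−V_dn)/(S_up−S_dn) = (66.2298−11.1415)/(243.1800−171.7700) = 0.7714. V = [p*·66.2298 + (1−p*)·11.1415]/1.2 = 47.7471. B = V − Δ·S = -101.1403.
Each (Δ,B) replicates both successor values, so the strategy is self-financing and V0 is arbitrage-free.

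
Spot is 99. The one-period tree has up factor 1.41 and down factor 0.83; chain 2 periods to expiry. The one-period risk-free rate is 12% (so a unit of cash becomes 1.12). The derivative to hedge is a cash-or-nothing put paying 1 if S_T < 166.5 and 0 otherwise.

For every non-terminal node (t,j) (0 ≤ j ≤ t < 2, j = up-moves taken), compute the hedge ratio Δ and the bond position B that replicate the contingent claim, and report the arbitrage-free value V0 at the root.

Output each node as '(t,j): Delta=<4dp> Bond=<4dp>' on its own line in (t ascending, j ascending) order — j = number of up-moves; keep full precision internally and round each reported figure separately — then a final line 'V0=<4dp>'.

(0,0): Delta=-0.0078 Bond=1.3676
(1,0): Delta=0.0000 Bond=0.8929
(1,1): Delta=-0.0124 Bond=2.1706
V0=0.5979

The replicating-portfolio and risk-neutral prices coincide; use p* = (1.12−0.83)/(1.41−0.83) = 0.5000 for the latter.
Payoff layer (t=2): V(2,0)=1.0000, V(2,1)=1.0000, V(2,2)=0.0000
Node (1,0) S=82.1700: V=(p*·1.0000+(1−p*)·1.0000)/1.12=0.8929; Δ=(1.0000−1.0000)/(115.8597−68.2011)=0.0000; B=V−Δ·S=0.8929
Node (1,1) S=139.5900: V=(p*·0.0000+(1−p*)·1.0000)/1.12=0.4464; Δ=(0.0000−1.0000)/(196.8219−115.8597)=-0.0124; B=V−Δ·S=2.1706
Node (0,0) S=99.0000: V=(p*·0.4464+(1−p*)·0.8929)/1.12=0.5979; Δ=(0.4464−0.8929)/(139.5900−82.1700)=-0.0078; B=V−Δ·S=1.3676
Each (Δ,B) replicates both successor values, so the strategy is self-financing and V0 is arbitrage-free.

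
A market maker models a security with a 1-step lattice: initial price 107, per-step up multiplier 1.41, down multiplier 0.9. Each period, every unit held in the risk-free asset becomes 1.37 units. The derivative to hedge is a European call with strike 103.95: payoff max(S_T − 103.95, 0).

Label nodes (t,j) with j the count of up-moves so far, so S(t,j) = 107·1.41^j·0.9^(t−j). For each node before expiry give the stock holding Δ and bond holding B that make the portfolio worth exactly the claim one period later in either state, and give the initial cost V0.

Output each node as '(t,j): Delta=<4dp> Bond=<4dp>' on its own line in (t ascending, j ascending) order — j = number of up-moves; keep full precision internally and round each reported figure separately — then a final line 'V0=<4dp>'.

(0,0): Delta=0.8598 Bond=-60.4380
V0=31.5620

The replicating-portfolio and risk-neutral prices coincide; use p* = (1.37−0.9)/(1.41−0.9) = 0.9216 for the latter.
Terminal values V(1,·): V(1,0)=0.0000, V(1,1)=46.9200
  t=0,j=0: stock 107.0000 → up 150.8700 (V=46.9200), down 96.3000 (V=0.0000). Price 31.5620; hedge Δ=0.8598, bond B=-60.4380.
Each (Δ,B) replicates both successor values, so the strategy is self-financing and V0 is arbitrage-free.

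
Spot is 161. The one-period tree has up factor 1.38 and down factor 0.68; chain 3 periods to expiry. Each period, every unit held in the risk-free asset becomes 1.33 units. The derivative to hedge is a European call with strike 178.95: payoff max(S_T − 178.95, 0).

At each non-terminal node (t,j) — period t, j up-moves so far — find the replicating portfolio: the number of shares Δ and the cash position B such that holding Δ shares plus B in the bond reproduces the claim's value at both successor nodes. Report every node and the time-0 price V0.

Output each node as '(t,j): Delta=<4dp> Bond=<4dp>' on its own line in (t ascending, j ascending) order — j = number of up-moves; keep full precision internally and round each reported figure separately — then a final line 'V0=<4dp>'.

(0,0): Delta=0.9480 Bond=-67.2037
(1,0): Delta=0.2692 Bond=-15.0657
(1,1): Delta=0.9737 Bond=-95.0974
(2,0): Delta=0.0000 Bond=0.0000
(2,1): Delta=0.2794 Bond=-21.5787
(2,2): Delta=1.0000 Bond=-134.5489
V0=85.4167

No-arbitrage ⇒ martingale measure with p* = (R−d)/(u−d) = 0.9286.
At expiry t=3: V(3,0)=0.0000, V(3,1)=0.0000, V(3,2)=29.5437, V(3,3)=244.1696
Node (2,0) S=74.4464: V=(p*·0.0000+(1−p*)·0.0000)/1.33=0.0000; Δ=(0.0000−0.0000)/(102.7360−50.6236)=0.0000; B=V−Δ·S=0.0000
Node (2,1) S=151.0824: V=(p*·29.5437+(1−p*)·0.0000)/1.33=20.6267; Δ=(29.5437−0.0000)/(208.4937−102.7360)=0.2794; B=V−Δ·S=-21.5787
Node (2,2) S=306.6084: V=(p*·244.1696+(1−p*)·29.5437)/1.33=172.0595; Δ=(244.1696−29.5437)/(423.1196−208.4937)=1.0000; B=V−Δ·S=-134.5489
Node (1,0) S=109.4800: V=(p*·20.6267+(1−p*)·0.0000)/1.33=14.4010; Δ=(20.6267−0.0000)/(151.0824−74.4464)=0.2692; B=V−Δ·S=-15.0657
Node (1,1) S=222.1800: V=(p*·172.0595+(1−p*)·20.6267)/1.33=121.2353; Δ=(172.0595−20.6267)/(306.6084−151.0824)=0.9737; B=V−Δ·S=-95.0974
Node (0,0) S=161.0000: V=(p*·121.2353+(1−p*)·14.4010)/1.33=85.4167; Δ=(121.2353−14.4010)/(222.1800−109.4800)=0.9480; B=V−Δ·S=-67.2037
Check: Δ(0,0)·S0 + B(0,0) = 85.4167 = V0.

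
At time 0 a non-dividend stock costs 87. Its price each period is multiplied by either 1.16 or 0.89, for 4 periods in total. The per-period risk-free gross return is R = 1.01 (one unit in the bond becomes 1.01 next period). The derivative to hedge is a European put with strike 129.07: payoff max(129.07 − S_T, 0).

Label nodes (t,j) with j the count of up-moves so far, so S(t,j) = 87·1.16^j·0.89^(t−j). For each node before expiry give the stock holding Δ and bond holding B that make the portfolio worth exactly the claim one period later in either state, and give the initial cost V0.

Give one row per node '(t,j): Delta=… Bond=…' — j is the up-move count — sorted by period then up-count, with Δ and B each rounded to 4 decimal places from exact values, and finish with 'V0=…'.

(0,0): Delta=-0.8968 Bond=116.1204
(1,0): Delta=-1.0000 Bond=125.2741
(1,1): Delta=-0.7978 Bond=107.2909
(2,0): Delta=-1.0000 Bond=126.5268
(2,1): Delta=-1.0000 Bond=126.5268
(2,2): Delta=-0.6038 Bond=85.6602
(3,0): Delta=-1.0000 Bond=127.7921
(3,1): Delta=-1.0000 Bond=127.7921
(3,2): Delta=-1.0000 Bond=127.7921
(3,3): Delta=-0.2239 Bond=34.9226
V0=38.1007

Under the risk-neutral measure, an up-move has probability p* = (R−d)/(u−d) = 0.4444 and values discount at R = 1.01.
At expiry t=4: V(4,0)=74.4843, V(4,1)=57.9245, V(4,2)=36.3411, V(4,3)=8.2098, V(4,4)=0.0000
(3,0): S=61.3323. Δ = (V_up−V_dn)/(S_up−S_dn) = (57.9245−74.4843)/(71.1455−54.5857) = -1.0000. V = [p*·57.9245 + (1−p*)·74.4843]/1.01 = 66.4598. B = V − Δ·S = 127.7921.
(3,1): S=79.9387. Δ = (V_up−V_dn)/(S_up−S_dn) = (36.3411−57.9245)/(92.7289−71.1455) = -1.0000. V = [p*·36.3411 + (1−p*)·57.9245]/1.01 = 47.8533. B = V − Δ·S = 127.7921.
(3,2): S=104.1898. Δ = (V_up−V_dn)/(S_up−S_dn) = (8.2098−36.3411)/(120.8602−92.7289) = -1.0000. V = [p*·8.2098 + (1−p*)·36.3411]/1.01 = 23.6023. B = V − Δ·S = 127.7921.
(3,3): S=135.7980. Δ = (V_up−V_dn)/(S_up−S_dn) = (0.0000−8.2098)/(157.5256−120.8602) = -0.2239. V = [p*·0.0000 + (1−p*)·8.2098]/1.01 = 4.5159. B = V − Δ·S = 34.9226.
(2,0): S=68.9127. Δ = (V_up−V_dn)/(S_up−S_dn) = (47.8533−66.4598)/(79.9387−61.3323) = -1.0000. V = [p*·47.8533 + (1−p*)·66.4598]/1.01 = 57.6141. B = V − Δ·S = 126.5268.
(2,1): S=89.8188. Δ = (V_up−V_dn)/(S_up−S_dn) = (23.6023−47.8533)/(104.1898−79.9387) = -1.0000. V = [p*·23.6023 + (1−p*)·47.8533]/1.01 = 36.7080. B = V − Δ·S = 126.5268.
(2,2): S=117.0672. Δ = (V_up−V_dn)/(S_up−S_dn) = (4.5159−23.6023)/(135.7980−104.1898) = -0.6038. V = [p*·4.5159 + (1−p*)·23.6023]/1.01 = 14.9697. B = V − Δ·S = 85.6602.
(1,0): S=77.4300. Δ = (V_up−V_dn)/(S_up−S_dn) = (36.7080−57.6141)/(89.8188−68.9127) = -1.0000. V = [p*·36.7080 + (1−p*)·57.6141]/1.01 = 47.8441. B = V − Δ·S = 125.2741.
(1,1): S=100.9200. Δ = (V_up−V_dn)/(S_up−S_dn) = (14.9697−36.7080)/(117.0672−89.8188) = -0.7978. V = [p*·14.9697 + (1−p*)·36.7080]/1.01 = 26.7788. B = V − Δ·S = 107.2909.
(0,0): S=87.0000. Δ = (V_up−V_dn)/(S_up−S_dn) = (26.7788−47.8441)/(100.9200−77.4300) = -0.8968. V = [p*·26.7788 + (1−p*)·47.8441]/1.01 = 38.1007. B = V − Δ·S = 116.1204.
Check: Δ(0,0)·S0 + B(0,0) = 38.1007 = V0.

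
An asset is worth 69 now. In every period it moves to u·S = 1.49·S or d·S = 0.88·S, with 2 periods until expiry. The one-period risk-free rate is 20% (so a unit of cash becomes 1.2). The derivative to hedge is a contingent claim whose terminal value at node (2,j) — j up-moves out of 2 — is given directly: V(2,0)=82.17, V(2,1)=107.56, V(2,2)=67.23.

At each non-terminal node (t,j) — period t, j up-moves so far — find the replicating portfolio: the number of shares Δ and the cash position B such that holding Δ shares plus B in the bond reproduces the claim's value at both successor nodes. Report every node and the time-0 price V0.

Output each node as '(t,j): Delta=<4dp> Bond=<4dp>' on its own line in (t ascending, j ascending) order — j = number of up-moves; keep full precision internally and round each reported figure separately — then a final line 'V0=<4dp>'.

(0,0): Delta=-0.1799 Bond=75.4147
(1,0): Delta=0.6855 Bond=37.9515
(1,1): Delta=-0.6431 Bond=138.1175
V0=63.0020

Under the risk-neutral measure, an up-move has probability p* = (R−d)/(u−d) = 0.5246 and values discount at R = 1.2.
Payoff layer (t=2): V(2,0)=82.1700, V(2,1)=107.5600, V(2,2)=67.2300
Node (1,0) S=60.7200: V=(p*·107.5600+(1−p*)·82.1700)/1.2=79.5745; Δ=(107.5600−82.1700)/(90.4728−53.4336)=0.6855; B=V−Δ·S=37.9515
Node (1,1) S=102.8100: V=(p*·67.2300+(1−p*)·107.5600)/1.2=72.0027; Δ=(67.2300−107.5600)/(153.1869−90.4728)=-0.6431; B=V−Δ·S=138.1175
Node (0,0) S=69.0000: V=(p*·72.0027+(1−p*)·79.5745)/1.2=63.0020; Δ=(72.0027−79.5745)/(102.8100−60.7200)=-0.1799; B=V−Δ·S=75.4147
The time-0 hedge costs 63.0020, which is the no-arbitrage price.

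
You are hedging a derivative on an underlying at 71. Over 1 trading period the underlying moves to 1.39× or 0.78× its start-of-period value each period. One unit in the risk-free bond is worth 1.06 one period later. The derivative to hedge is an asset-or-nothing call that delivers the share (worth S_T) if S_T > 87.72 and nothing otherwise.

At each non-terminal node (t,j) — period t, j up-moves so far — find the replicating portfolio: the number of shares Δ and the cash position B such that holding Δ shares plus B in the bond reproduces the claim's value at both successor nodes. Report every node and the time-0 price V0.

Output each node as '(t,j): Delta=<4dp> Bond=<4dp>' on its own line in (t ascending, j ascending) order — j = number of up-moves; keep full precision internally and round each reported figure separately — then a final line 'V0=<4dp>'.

(0,0): Delta=2.2787 Bond=-119.0507
V0=42.7362

No-arbitrage ⇒ martingale measure with p* = (R−d)/(u−d) = 0.4590.
At expiry t=1: V(1,0)=0.0000, V(1,1)=98.6900
(0,0): S=71.0000. Δ = (V_up−V_dn)/(S_up−S_dn) = (98.6900−0.0000)/(98.6900−55.3800) = 2.2787. V = [p*·98.6900 + (1−p*)·0.0000]/1.06 = 42.7362. B = V − Δ·S = -119.0507.
Self-financing check: at every node Δ·S+B equals the discounted successor values.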